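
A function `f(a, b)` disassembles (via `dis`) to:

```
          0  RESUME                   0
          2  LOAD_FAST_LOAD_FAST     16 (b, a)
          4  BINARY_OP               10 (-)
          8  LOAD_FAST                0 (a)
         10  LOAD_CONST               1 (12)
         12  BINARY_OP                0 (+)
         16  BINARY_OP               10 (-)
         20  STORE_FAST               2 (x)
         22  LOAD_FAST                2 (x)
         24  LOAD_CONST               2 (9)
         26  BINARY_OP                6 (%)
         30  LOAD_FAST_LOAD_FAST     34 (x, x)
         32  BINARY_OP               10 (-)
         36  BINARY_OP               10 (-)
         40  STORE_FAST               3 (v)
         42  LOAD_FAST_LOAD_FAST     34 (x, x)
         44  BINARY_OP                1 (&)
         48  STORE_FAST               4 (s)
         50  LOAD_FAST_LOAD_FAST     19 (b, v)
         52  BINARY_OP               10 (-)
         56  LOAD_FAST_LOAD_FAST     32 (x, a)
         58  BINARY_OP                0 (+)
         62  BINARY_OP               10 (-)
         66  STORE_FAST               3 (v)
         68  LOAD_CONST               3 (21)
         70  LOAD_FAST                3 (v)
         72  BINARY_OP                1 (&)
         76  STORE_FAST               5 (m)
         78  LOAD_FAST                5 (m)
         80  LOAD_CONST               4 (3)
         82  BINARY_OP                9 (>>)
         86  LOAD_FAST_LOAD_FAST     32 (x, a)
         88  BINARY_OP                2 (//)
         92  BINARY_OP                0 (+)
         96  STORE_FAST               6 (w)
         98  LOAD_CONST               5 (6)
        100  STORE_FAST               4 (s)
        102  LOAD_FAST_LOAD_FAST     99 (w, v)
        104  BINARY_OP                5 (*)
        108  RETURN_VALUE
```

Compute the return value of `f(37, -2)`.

-141

LOAD_FAST_LOAD_FAST b,a → push -2,37. Stack: [-2, 37]
BINARY_OP - → -2 - 37 = -39. Stack: [-39]
LOAD_FAST a → push 37. Stack: [-39, 37]
LOAD_CONST → push 12. Stack: [-39, 37, 12]
BINARY_OP + → 37 + 12 = 49. Stack: [-39, 49]
BINARY_OP - → -39 - 49 = -88. Stack: [-88]
STORE_FAST x → x=-88. Stack: []
LOAD_FAST x → push -88. Stack: [-88]
LOAD_CONST → push 9. Stack: [-88, 9]
BINARY_OP % → -88 % 9 = 2. Stack: [2]
LOAD_FAST_LOAD_FAST x,x → push -88,-88. Stack: [2, -88, -88]
BINARY_OP - → -88 - -88 = 0. Stack: [2, 0]
BINARY_OP - → 2 - 0 = 2. Stack: [2]
STORE_FAST v → v=2. Stack: []
LOAD_FAST_LOAD_FAST x,x → push -88,-88. Stack: [-88, -88]
BINARY_OP & → -88 & -88 = -88. Stack: [-88]
STORE_FAST s → s=-88. Stack: []
LOAD_FAST_LOAD_FAST b,v → push -2,2. Stack: [-2, 2]
BINARY_OP - → -2 - 2 = -4. Stack: [-4]
LOAD_FAST_LOAD_FAST x,a → push -88,37. Stack: [-4, -88, 37]
BINARY_OP + → -88 + 37 = -51. Stack: [-4, -51]
BINARY_OP - → -4 - -51 = 47. Stack: [47]
STORE_FAST v → v=47. Stack: []
LOAD_CONST → push 21. Stack: [21]
LOAD_FAST v → push 47. Stack: [21, 47]
BINARY_OP & → 21 & 47 = 5. Stack: [5]
STORE_FAST m → m=5. Stack: []
LOAD_FAST m → push 5. Stack: [5]
LOAD_CONST → push 3. Stack: [5, 3]
BINARY_OP >> → 5 >> 3 = 0. Stack: [0]
LOAD_FAST_LOAD_FAST x,a → push -88,37. Stack: [0, -88, 37]
BINARY_OP // → -88 // 37 = -3. Stack: [0, -3]
BINARY_OP + → 0 + -3 = -3. Stack: [-3]
STORE_FAST w → w=-3. Stack: []
LOAD_CONST → push 6. Stack: [6]
STORE_FAST s → s=6. Stack: []
LOAD_FAST_LOAD_FAST w,v → push -3,47. Stack: [-3, 47]
BINARY_OP * → -3 * 47 = -141. Stack: [-141]
RETURN_VALUE → return -141.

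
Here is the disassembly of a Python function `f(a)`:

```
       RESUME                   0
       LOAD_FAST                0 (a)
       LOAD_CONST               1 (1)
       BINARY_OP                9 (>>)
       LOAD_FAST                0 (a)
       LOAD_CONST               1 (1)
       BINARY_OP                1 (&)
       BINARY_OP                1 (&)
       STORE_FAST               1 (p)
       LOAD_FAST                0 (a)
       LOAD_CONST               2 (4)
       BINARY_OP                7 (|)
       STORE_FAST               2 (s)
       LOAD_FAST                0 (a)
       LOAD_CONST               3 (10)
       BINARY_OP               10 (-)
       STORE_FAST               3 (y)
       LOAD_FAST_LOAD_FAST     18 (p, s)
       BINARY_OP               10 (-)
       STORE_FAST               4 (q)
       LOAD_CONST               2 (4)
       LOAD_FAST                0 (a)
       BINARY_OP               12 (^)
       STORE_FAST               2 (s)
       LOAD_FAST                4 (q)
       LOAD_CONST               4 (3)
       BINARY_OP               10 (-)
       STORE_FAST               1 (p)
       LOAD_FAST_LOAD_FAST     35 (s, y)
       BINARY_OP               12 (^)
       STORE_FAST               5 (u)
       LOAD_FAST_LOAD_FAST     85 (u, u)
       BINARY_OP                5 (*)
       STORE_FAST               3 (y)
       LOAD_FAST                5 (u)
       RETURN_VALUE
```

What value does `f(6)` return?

-2

LOAD_FAST a → push 6. Stack: [6]
LOAD_CONST → push 1. Stack: [6, 1]
BINARY_OP >> → 6 >> 1 = 3. Stack: [3]
LOAD_FAST a → push 6. Stack: [3, 6]
LOAD_CONST → push 1. Stack: [3, 6, 1]
BINARY_OP & → 6 & 1 = 0. Stack: [3, 0]
BINARY_OP & → 3 & 0 = 0. Stack: [0]
STORE_FAST p → p=0. Stack: []
LOAD_FAST a → push 6. Stack: [6]
LOAD_CONST → push 4. Stack: [6, 4]
BINARY_OP | → 6 | 4 = 6. Stack: [6]
STORE_FAST s → s=6. Stack: []
LOAD_FAST a → push 6. Stack: [6]
LOAD_CONST → push 10. Stack: [6, 10]
BINARY_OP - → 6 - 10 = -4. Stack: [-4]
STORE_FAST y → y=-4. Stack: []
LOAD_FAST_LOAD_FAST p,s → push 0,6. Stack: [0, 6]
BINARY_OP - → 0 - 6 = -6. Stack: [-6]
STORE_FAST q → q=-6. Stack: []
LOAD_CONST → push 4. Stack: [4]
LOAD_FAST a → push 6. Stack: [4, 6]
BINARY_OP ^ → 4 ^ 6 = 2. Stack: [2]
STORE_FAST s → s=2. Stack: []
LOAD_FAST q → push -6. Stack: [-6]
LOAD_CONST → push 3. Stack: [-6, 3]
BINARY_OP - → -6 - 3 = -9. Stack: [-9]
STORE_FAST p → p=-9. Stack: []
LOAD_FAST_LOAD_FAST s,y → push 2,-4. Stack: [2, -4]
BINARY_OP ^ → 2 ^ -4 = -2. Stack: [-2]
STORE_FAST u → u=-2. Stack: []
LOAD_FAST_LOAD_FAST u,u → push -2,-2. Stack: [-2, -2]
BINARY_OP * → -2 * -2 = 4. Stack: [4]
STORE_FAST y → y=4. Stack: []
LOAD_FAST u → push -2. Stack: [-2]
RETURN_VALUE → return -2.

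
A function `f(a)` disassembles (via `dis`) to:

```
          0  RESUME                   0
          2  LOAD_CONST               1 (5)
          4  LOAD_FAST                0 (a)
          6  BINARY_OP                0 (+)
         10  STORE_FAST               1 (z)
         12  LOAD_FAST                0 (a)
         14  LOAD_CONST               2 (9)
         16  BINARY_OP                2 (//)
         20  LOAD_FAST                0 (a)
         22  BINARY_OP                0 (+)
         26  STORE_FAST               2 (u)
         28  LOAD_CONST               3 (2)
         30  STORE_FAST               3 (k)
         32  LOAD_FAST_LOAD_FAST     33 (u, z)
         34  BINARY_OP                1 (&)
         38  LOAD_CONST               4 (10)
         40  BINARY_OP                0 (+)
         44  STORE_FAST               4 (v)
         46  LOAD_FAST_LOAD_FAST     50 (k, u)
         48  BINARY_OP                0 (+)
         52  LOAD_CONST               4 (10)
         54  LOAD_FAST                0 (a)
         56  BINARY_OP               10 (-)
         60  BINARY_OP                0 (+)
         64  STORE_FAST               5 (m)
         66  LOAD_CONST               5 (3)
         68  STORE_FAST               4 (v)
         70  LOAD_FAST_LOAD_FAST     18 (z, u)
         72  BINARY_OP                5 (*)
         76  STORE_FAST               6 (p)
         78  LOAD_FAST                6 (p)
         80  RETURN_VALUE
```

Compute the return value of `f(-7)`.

LOAD_CONST → push 5. Stack: [5]
LOAD_FAST a → push -7. Stack: [5, -7]
BINARY_OP + → 5 + -7 = -2. Stack: [-2]
STORE_FAST z → z=-2. Stack: []
LOAD_FAST a → push -7. Stack: [-7]
LOAD_CONST → push 9. Stack: [-7, 9]
BINARY_OP // → -7 // 9 = -1. Stack: [-1]
LOAD_FAST a → push -7. Stack: [-1, -7]
BINARY_OP + → -1 + -7 = -8. Stack: [-8]
STORE_FAST u → u=-8. Stack: []
LOAD_CONST → push 2. Stack: [2]
STORE_FAST k → k=2. Stack: []
LOAD_FAST_LOAD_FAST u,z → push -8,-2. Stack: [-8, -2]
BINARY_OP & → -8 & -2 = -8. Stack: [-8]
LOAD_CONST → push 10. Stack: [-8, 10]
BINARY_OP + → -8 + 10 = 2. Stack: [2]
STORE_FAST v → v=2. Stack: []
LOAD_FAST_LOAD_FAST k,u → push 2,-8. Stack: [2, -8]
BINARY_OP + → 2 + -8 = -6. Stack: [-6]
LOAD_CONST → push 10. Stack: [-6, 10]
LOAD_FAST a → push -7. Stack: [-6, 10, -7]
BINARY_OP - → 10 - -7 = 17. Stack: [-6, 17]
BINARY_OP + → -6 + 17 = 11. Stack: [11]
STORE_FAST m → m=11. Stack: []
LOAD_CONST → push 3. Stack: [3]
STORE_FAST v → v=3. Stack: []
LOAD_FAST_LOAD_FAST z,u → push -2,-8. Stack: [-2, -8]
BINARY_OP * → -2 * -8 = 16. Stack: [16]
STORE_FAST p → p=16. Stack: []
LOAD_FAST p → push 16. Stack: [16]
RETURN_VALUE → return 16.

16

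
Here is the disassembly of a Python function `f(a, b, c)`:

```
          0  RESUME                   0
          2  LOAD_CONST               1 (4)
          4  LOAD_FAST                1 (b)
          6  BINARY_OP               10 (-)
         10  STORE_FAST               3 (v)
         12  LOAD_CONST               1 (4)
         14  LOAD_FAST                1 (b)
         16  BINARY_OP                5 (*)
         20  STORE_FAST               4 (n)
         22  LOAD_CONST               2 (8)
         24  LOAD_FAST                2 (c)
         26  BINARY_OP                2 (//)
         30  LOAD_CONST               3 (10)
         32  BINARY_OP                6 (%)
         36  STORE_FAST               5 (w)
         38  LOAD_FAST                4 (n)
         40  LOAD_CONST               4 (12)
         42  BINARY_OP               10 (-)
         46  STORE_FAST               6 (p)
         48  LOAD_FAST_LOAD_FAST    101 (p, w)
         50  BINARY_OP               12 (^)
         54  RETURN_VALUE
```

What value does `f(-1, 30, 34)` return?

108

LOAD_CONST → push 4. Stack: [4]
LOAD_FAST b → push 30. Stack: [4, 30]
BINARY_OP - → 4 - 30 = -26. Stack: [-26]
STORE_FAST v → v=-26. Stack: []
LOAD_CONST → push 4. Stack: [4]
LOAD_FAST b → push 30. Stack: [4, 30]
BINARY_OP * → 4 * 30 = 120. Stack: [120]
STORE_FAST n → n=120. Stack: []
LOAD_CONST → push 8. Stack: [8]
LOAD_FAST c → push 34. Stack: [8, 34]
BINARY_OP // → 8 // 34 = 0. Stack: [0]
LOAD_CONST → push 10. Stack: [0, 10]
BINARY_OP % → 0 % 10 = 0. Stack: [0]
STORE_FAST w → w=0. Stack: []
LOAD_FAST n → push 120. Stack: [120]
LOAD_CONST → push 12. Stack: [120, 12]
BINARY_OP - → 120 - 12 = 108. Stack: [108]
STORE_FAST p → p=108. Stack: []
LOAD_FAST_LOAD_FAST p,w → push 108,0. Stack: [108, 0]
BINARY_OP ^ → 108 ^ 0 = 108. Stack: [108]
RETURN_VALUE → return 108.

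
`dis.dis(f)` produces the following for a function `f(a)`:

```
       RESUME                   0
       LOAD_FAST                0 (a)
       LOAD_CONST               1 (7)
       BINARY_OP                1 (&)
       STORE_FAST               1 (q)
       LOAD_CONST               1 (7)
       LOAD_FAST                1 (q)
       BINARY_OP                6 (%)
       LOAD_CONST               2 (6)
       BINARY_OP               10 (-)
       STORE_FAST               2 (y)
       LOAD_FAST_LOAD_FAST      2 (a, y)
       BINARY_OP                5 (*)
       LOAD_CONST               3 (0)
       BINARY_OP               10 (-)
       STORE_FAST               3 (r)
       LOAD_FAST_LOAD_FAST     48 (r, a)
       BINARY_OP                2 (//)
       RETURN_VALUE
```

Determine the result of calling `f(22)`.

LOAD_FAST a → push 22. Stack: [22]
LOAD_CONST → push 7. Stack: [22, 7]
BINARY_OP & → 22 & 7 = 6. Stack: [6]
STORE_FAST q → q=6. Stack: []
LOAD_CONST → push 7. Stack: [7]
LOAD_FAST q → push 6. Stack: [7, 6]
BINARY_OP % → 7 % 6 = 1. Stack: [1]
LOAD_CONST → push 6. Stack: [1, 6]
BINARY_OP - → 1 - 6 = -5. Stack: [-5]
STORE_FAST y → y=-5. Stack: []
LOAD_FAST_LOAD_FAST a,y → push 22,-5. Stack: [22, -5]
BINARY_OP * → 22 * -5 = -110. Stack: [-110]
LOAD_CONST → push 0. Stack: [-110, 0]
BINARY_OP - → -110 - 0 = -110. Stack: [-110]
STORE_FAST r → r=-110. Stack: []
LOAD_FAST_LOAD_FAST r,a → push -110,22. Stack: [-110, 22]
BINARY_OP // → -110 // 22 = -5. Stack: [-5]
RETURN_VALUE → return -5.

-5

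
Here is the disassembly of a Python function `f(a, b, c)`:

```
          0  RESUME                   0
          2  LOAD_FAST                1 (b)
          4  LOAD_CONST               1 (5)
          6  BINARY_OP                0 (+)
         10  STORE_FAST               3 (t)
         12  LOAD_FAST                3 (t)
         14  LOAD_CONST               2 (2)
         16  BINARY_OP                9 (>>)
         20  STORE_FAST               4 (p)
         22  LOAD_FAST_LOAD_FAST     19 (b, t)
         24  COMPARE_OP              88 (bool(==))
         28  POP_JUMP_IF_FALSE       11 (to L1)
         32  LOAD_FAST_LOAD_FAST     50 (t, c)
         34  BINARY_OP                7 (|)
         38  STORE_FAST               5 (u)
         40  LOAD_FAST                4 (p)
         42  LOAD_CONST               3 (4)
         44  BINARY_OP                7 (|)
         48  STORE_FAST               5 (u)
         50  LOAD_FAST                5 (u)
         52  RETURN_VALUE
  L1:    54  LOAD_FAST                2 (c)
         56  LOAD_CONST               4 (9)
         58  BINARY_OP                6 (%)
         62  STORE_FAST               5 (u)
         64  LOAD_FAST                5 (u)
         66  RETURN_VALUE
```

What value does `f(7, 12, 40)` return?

LOAD_FAST b → push 12. Stack: [12]
LOAD_CONST → push 5. Stack: [12, 5]
BINARY_OP + → 12 + 5 = 17. Stack: [17]
STORE_FAST t → t=17. Stack: []
LOAD_FAST t → push 17. Stack: [17]
LOAD_CONST → push 2. Stack: [17, 2]
BINARY_OP >> → 17 >> 2 = 4. Stack: [4]
STORE_FAST p → p=4. Stack: []
LOAD_FAST_LOAD_FAST b,t → push 12,17. Stack: [12, 17]
COMPARE_OP bool(==) → 12 vs 17 = False. Stack: [False]
POP_JUMP_IF_FALSE → pop False; jump. Stack: []
LOAD_FAST c → push 40. Stack: [40]
LOAD_CONST → push 9. Stack: [40, 9]
BINARY_OP % → 40 % 9 = 4. Stack: [4]
STORE_FAST u → u=4. Stack: []
LOAD_FAST u → push 4. Stack: [4]
RETURN_VALUE → return 4.

4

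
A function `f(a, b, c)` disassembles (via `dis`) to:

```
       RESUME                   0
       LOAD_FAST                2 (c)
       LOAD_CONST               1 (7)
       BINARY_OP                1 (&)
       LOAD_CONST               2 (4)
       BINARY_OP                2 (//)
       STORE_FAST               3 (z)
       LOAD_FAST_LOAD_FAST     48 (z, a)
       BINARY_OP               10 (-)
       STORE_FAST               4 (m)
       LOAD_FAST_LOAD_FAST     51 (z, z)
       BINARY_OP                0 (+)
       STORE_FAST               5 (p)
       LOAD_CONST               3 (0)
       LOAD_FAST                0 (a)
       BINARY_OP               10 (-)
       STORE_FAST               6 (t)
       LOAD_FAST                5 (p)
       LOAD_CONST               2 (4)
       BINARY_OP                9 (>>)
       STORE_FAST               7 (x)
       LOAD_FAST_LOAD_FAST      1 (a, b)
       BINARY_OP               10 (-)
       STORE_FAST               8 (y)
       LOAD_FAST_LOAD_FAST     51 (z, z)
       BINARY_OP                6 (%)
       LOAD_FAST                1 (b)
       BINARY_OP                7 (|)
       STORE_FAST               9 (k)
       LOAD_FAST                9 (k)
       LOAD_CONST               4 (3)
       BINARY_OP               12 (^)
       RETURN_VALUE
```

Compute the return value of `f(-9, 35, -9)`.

LOAD_FAST c → push -9. Stack: [-9]
LOAD_CONST → push 7. Stack: [-9, 7]
BINARY_OP & → -9 & 7 = 7. Stack: [7]
LOAD_CONST → push 4. Stack: [7, 4]
BINARY_OP // → 7 // 4 = 1. Stack: [1]
STORE_FAST z → z=1. Stack: []
LOAD_FAST_LOAD_FAST z,a → push 1,-9. Stack: [1, -9]
BINARY_OP - → 1 - -9 = 10. Stack: [10]
STORE_FAST m → m=10. Stack: []
LOAD_FAST_LOAD_FAST z,z → push 1,1. Stack: [1, 1]
BINARY_OP + → 1 + 1 = 2. Stack: [2]
STORE_FAST p → p=2. Stack: []
LOAD_CONST → push 0. Stack: [0]
LOAD_FAST a → push -9. Stack: [0, -9]
BINARY_OP - → 0 - -9 = 9. Stack: [9]
STORE_FAST t → t=9. Stack: []
LOAD_FAST p → push 2. Stack: [2]
LOAD_CONST → push 4. Stack: [2, 4]
BINARY_OP >> → 2 >> 4 = 0. Stack: [0]
STORE_FAST x → x=0. Stack: []
LOAD_FAST_LOAD_FAST a,b → push -9,35. Stack: [-9, 35]
BINARY_OP - → -9 - 35 = -44. Stack: [-44]
STORE_FAST y → y=-44. Stack: []
LOAD_FAST_LOAD_FAST z,z → push 1,1. Stack: [1, 1]
BINARY_OP % → 1 % 1 = 0. Stack: [0]
LOAD_FAST b → push 35. Stack: [0, 35]
BINARY_OP | → 0 | 35 = 35. Stack: [35]
STORE_FAST k → k=35. Stack: []
LOAD_FAST k → push 35. Stack: [35]
LOAD_CONST → push 3. Stack: [35, 3]
BINARY_OP ^ → 35 ^ 3 = 32. Stack: [32]
RETURN_VALUE → return 32.

32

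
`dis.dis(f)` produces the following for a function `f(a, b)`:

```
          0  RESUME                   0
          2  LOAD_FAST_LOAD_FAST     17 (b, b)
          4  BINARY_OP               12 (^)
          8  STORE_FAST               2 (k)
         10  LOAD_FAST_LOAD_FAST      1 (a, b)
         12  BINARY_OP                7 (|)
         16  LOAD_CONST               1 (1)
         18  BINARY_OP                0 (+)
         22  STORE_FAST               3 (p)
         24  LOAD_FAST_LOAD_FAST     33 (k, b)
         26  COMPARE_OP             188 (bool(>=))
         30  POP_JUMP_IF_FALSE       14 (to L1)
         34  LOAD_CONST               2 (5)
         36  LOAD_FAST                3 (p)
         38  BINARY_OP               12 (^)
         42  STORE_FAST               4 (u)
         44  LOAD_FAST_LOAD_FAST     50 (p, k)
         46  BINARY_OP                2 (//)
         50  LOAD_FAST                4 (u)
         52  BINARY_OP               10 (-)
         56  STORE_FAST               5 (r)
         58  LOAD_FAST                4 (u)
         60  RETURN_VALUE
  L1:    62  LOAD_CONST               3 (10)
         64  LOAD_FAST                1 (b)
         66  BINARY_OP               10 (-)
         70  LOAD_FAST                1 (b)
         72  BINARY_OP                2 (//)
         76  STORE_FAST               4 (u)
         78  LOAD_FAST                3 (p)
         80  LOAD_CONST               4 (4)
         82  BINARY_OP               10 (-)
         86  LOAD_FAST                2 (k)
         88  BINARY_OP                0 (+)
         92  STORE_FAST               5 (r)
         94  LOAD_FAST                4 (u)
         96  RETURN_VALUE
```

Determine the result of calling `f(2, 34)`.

-1

LOAD_FAST_LOAD_FAST b,b → push 34,34. Stack: [34, 34]
BINARY_OP ^ → 34 ^ 34 = 0. Stack: [0]
STORE_FAST k → k=0. Stack: []
LOAD_FAST_LOAD_FAST a,b → push 2,34. Stack: [2, 34]
BINARY_OP | → 2 | 34 = 34. Stack: [34]
LOAD_CONST → push 1. Stack: [34, 1]
BINARY_OP + → 34 + 1 = 35. Stack: [35]
STORE_FAST p → p=35. Stack: []
LOAD_FAST_LOAD_FAST k,b → push 0,34. Stack: [0, 34]
COMPARE_OP bool(>=) → 0 vs 34 = False. Stack: [False]
POP_JUMP_IF_FALSE → pop False; jump. Stack: []
LOAD_CONST → push 10. Stack: [10]
LOAD_FAST b → push 34. Stack: [10, 34]
BINARY_OP - → 10 - 34 = -24. Stack: [-24]
LOAD_FAST b → push 34. Stack: [-24, 34]
BINARY_OP // → -24 // 34 = -1. Stack: [-1]
STORE_FAST u → u=-1. Stack: []
LOAD_FAST p → push 35. Stack: [35]
LOAD_CONST → push 4. Stack: [35, 4]
BINARY_OP - → 35 - 4 = 31. Stack: [31]
LOAD_FAST k → push 0. Stack: [31, 0]
BINARY_OP + → 31 + 0 = 31. Stack: [31]
STORE_FAST r → r=31. Stack: []
LOAD_FAST u → push -1. Stack: [-1]
RETURN_VALUE → return -1.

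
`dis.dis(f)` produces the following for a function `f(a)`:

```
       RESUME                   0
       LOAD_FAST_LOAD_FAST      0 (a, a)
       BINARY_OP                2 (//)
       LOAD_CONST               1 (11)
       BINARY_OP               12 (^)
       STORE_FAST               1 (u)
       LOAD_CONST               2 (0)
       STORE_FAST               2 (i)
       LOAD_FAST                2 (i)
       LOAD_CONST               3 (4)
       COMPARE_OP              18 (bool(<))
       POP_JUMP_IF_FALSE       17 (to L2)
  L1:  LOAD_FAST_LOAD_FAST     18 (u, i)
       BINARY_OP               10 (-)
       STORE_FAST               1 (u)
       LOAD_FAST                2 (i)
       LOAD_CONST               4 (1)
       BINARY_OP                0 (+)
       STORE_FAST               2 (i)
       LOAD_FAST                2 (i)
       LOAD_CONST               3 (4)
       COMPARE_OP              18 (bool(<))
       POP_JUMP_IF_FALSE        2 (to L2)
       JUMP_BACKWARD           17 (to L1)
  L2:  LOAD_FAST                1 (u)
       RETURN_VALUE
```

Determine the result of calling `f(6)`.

4

LOAD_FAST_LOAD_FAST a,a → push 6,6. Stack: [6, 6]
BINARY_OP // → 6 // 6 = 1. Stack: [1]
LOAD_CONST → push 11. Stack: [1, 11]
BINARY_OP ^ → 1 ^ 11 = 10. Stack: [10]
STORE_FAST u → u=10. Stack: []
LOAD_CONST → push 0. Stack: [0]
STORE_FAST i → i=0. Stack: []
LOAD_FAST i → push 0. Stack: [0]
LOAD_CONST → push 4. Stack: [0, 4]
COMPARE_OP bool(<) → 0 vs 4 = True. Stack: [True]
POP_JUMP_IF_FALSE → pop True; no jump. Stack: []
LOAD_FAST_LOAD_FAST u,i → push 10,0. Stack: [10, 0]
BINARY_OP - → 10 - 0 = 10. Stack: [10]
STORE_FAST u → u=10. Stack: []
LOAD_FAST i → push 0. Stack: [0]
LOAD_CONST → push 1. Stack: [0, 1]
BINARY_OP + → 0 + 1 = 1. Stack: [1]
STORE_FAST i → i=1. Stack: []
LOAD_FAST i → push 1. Stack: [1]
LOAD_CONST → push 4. Stack: [1, 4]
COMPARE_OP bool(<) → 1 vs 4 = True. Stack: [True]
POP_JUMP_IF_FALSE → pop True; no jump. Stack: []
LOAD_FAST_LOAD_FAST u,i → push 10,1. Stack: [10, 1]
BINARY_OP - → 10 - 1 = 9. Stack: [9]
STORE_FAST u → u=9. Stack: []
LOAD_FAST i → push 1. Stack: [1]
LOAD_CONST → push 1. Stack: [1, 1]
BINARY_OP + → 1 + 1 = 2. Stack: [2]
STORE_FAST i → i=2. Stack: []
LOAD_FAST i → push 2. Stack: [2]
LOAD_CONST → push 4. Stack: [2, 4]
COMPARE_OP bool(<) → 2 vs 4 = True. Stack: [True]
POP_JUMP_IF_FALSE → pop True; no jump. Stack: []
LOAD_FAST_LOAD_FAST u,i → push 9,2. Stack: [9, 2]
BINARY_OP - → 9 - 2 = 7. Stack: [7]
STORE_FAST u → u=7. Stack: []
LOAD_FAST i → push 2. Stack: [2]
LOAD_CONST → push 1. Stack: [2, 1]
BINARY_OP + → 2 + 1 = 3. Stack: [3]
STORE_FAST i → i=3. Stack: []
LOAD_FAST i → push 3. Stack: [3]
LOAD_CONST → push 4. Stack: [3, 4]
COMPARE_OP bool(<) → 3 vs 4 = True. Stack: [True]
POP_JUMP_IF_FALSE → pop True; no jump. Stack: []
LOAD_FAST_LOAD_FAST u,i → push 7,3. Stack: [7, 3]
BINARY_OP - → 7 - 3 = 4. Stack: [4]
STORE_FAST u → u=4. Stack: []
LOAD_FAST i → push 3. Stack: [3]
LOAD_CONST → push 1. Stack: [3, 1]
BINARY_OP + → 3 + 1 = 4. Stack: [4]
STORE_FAST i → i=4. Stack: []
LOAD_FAST i → push 4. Stack: [4]
LOAD_CONST → push 4. Stack: [4, 4]
COMPARE_OP bool(<) → 4 vs 4 = False. Stack: [False]
POP_JUMP_IF_FALSE → pop False; jump. Stack: []
LOAD_FAST u → push 4. Stack: [4]
RETURN_VALUE → return 4.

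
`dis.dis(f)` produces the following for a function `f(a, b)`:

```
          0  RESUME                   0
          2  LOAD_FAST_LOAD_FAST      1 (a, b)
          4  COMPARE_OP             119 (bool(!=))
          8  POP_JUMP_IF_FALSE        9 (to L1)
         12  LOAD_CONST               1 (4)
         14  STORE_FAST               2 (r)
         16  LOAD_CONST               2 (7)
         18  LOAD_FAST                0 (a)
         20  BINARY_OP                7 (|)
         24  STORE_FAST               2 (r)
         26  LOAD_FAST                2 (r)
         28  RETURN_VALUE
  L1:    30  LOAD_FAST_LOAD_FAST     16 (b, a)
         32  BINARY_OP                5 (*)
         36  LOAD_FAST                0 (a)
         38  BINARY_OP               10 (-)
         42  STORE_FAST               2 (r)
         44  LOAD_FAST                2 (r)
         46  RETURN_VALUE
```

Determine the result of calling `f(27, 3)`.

31

LOAD_FAST_LOAD_FAST a,b → push 27,3. Stack: [27, 3]
COMPARE_OP bool(!=) → 27 vs 3 = True. Stack: [True]
POP_JUMP_IF_FALSE → pop True; no jump. Stack: []
LOAD_CONST → push 4. Stack: [4]
STORE_FAST r → r=4. Stack: []
LOAD_CONST → push 7. Stack: [7]
LOAD_FAST a → push 27. Stack: [7, 27]
BINARY_OP | → 7 | 27 = 31. Stack: [31]
STORE_FAST r → r=31. Stack: []
LOAD_FAST r → push 31. Stack: [31]
RETURN_VALUE → return 31.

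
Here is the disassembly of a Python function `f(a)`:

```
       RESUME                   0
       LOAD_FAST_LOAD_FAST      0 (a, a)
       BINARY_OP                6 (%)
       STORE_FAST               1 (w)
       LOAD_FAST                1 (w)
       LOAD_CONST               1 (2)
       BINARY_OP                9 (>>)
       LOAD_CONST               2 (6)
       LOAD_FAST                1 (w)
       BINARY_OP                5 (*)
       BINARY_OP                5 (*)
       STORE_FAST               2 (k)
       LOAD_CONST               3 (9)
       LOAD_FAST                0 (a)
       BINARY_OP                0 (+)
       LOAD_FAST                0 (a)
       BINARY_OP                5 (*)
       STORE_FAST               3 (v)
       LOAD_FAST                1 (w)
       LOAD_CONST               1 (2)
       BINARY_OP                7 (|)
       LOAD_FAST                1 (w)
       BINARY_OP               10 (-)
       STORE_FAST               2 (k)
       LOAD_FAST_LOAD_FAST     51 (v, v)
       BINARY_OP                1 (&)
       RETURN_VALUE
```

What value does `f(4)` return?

52

LOAD_FAST_LOAD_FAST a,a → push 4,4. Stack: [4, 4]
BINARY_OP % → 4 % 4 = 0. Stack: [0]
STORE_FAST w → w=0. Stack: []
LOAD_FAST w → push 0. Stack: [0]
LOAD_CONST → push 2. Stack: [0, 2]
BINARY_OP >> → 0 >> 2 = 0. Stack: [0]
LOAD_CONST → push 6. Stack: [0, 6]
LOAD_FAST w → push 0. Stack: [0, 6, 0]
BINARY_OP * → 6 * 0 = 0. Stack: [0, 0]
BINARY_OP * → 0 * 0 = 0. Stack: [0]
STORE_FAST k → k=0. Stack: []
LOAD_CONST → push 9. Stack: [9]
LOAD_FAST a → push 4. Stack: [9, 4]
BINARY_OP + → 9 + 4 = 13. Stack: [13]
LOAD_FAST a → push 4. Stack: [13, 4]
BINARY_OP * → 13 * 4 = 52. Stack: [52]
STORE_FAST v → v=52. Stack: []
LOAD_FAST w → push 0. Stack: [0]
LOAD_CONST → push 2. Stack: [0, 2]
BINARY_OP | → 0 | 2 = 2. Stack: [2]
LOAD_FAST w → push 0. Stack: [2, 0]
BINARY_OP - → 2 - 0 = 2. Stack: [2]
STORE_FAST k → k=2. Stack: []
LOAD_FAST_LOAD_FAST v,v → push 52,52. Stack: [52, 52]
BINARY_OP & → 52 & 52 = 52. Stack: [52]
RETURN_VALUE → return 52.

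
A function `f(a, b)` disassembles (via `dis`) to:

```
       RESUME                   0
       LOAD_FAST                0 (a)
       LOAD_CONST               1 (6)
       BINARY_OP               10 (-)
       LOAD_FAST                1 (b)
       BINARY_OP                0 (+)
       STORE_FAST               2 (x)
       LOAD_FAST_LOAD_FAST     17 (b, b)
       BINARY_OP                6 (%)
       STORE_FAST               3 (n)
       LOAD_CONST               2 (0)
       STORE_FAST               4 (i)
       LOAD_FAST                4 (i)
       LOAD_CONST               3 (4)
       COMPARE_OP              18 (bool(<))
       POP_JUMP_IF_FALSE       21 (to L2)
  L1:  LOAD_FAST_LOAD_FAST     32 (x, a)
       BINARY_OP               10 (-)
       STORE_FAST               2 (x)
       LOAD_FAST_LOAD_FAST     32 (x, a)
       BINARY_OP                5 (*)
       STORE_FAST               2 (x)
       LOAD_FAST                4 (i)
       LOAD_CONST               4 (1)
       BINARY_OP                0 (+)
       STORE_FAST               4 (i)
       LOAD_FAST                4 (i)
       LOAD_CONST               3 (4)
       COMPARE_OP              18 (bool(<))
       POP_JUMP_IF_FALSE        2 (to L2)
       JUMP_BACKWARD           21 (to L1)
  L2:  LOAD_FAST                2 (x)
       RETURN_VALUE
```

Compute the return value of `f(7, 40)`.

LOAD_FAST a → push 7
LOAD_CONST → push 6
BINARY_OP - → 7 - 6 = 1
LOAD_FAST b → push 40
BINARY_OP + → 1 + 40 = 41
STORE_FAST x → x=41
LOAD_FAST_LOAD_FAST b,b → push 40,40
BINARY_OP % → 40 % 40 = 0
STORE_FAST n → n=0
LOAD_CONST → push 0
STORE_FAST i → i=0
LOAD_FAST i → push 0
LOAD_CONST → push 4
COMPARE_OP bool(<) → 0 vs 4 = True
POP_JUMP_IF_FALSE → pop True; no jump
LOAD_FAST_LOAD_FAST x,a → push 41,7
BINARY_OP - → 41 - 7 = 34
STORE_FAST x → x=34
LOAD_FAST_LOAD_FAST x,a → push 34,7
BINARY_OP * → 34 * 7 = 238
STORE_FAST x → x=238
LOAD_FAST i → push 0
LOAD_CONST → push 1
BINARY_OP + → 0 + 1 = 1
STORE_FAST i → i=1
LOAD_FAST i → push 1
LOAD_CONST → push 4
COMPARE_OP bool(<) → 1 vs 4 = True
POP_JUMP_IF_FALSE → pop True; no jump
LOAD_FAST_LOAD_FAST x,a → push 238,7
BINARY_OP - → 238 - 7 = 231
STORE_FAST x → x=231
LOAD_FAST_LOAD_FAST x,a → push 231,7
BINARY_OP * → 231 * 7 = 1617
STORE_FAST x → x=1617
LOAD_FAST i → push 1
LOAD_CONST → push 1
BINARY_OP + → 1 + 1 = 2
STORE_FAST i → i=2
LOAD_FAST i → push 2
LOAD_CONST → push 4
COMPARE_OP bool(<) → 2 vs 4 = True
POP_JUMP_IF_FALSE → pop True; no jump
LOAD_FAST_LOAD_FAST x,a → push 1617,7
BINARY_OP - → 1617 - 7 = 1610
STORE_FAST x → x=1610
LOAD_FAST_LOAD_FAST x,a → push 1610,7
BINARY_OP * → 1610 * 7 = 11270
STORE_FAST x → x=11270
LOAD_FAST i → push 2
LOAD_CONST → push 1
BINARY_OP + → 2 + 1 = 3
STORE_FAST i → i=3
LOAD_FAST i → push 3
LOAD_CONST → push 4
COMPARE_OP bool(<) → 3 vs 4 = True
POP_JUMP_IF_FALSE → pop True; no jump
LOAD_FAST_LOAD_FAST x,a → push 11270,7
BINARY_OP - → 11270 - 7 = 11263
STORE_FAST x → x=11263
LOAD_FAST_LOAD_FAST x,a → push 11263,7
BINARY_OP * → 11263 * 7 = 78841
STORE_FAST x → x=78841
LOAD_FAST i → push 3
LOAD_CONST → push 1
BINARY_OP + → 3 + 1 = 4
STORE_FAST i → i=4
LOAD_FAST i → push 4
LOAD_CONST → push 4
COMPARE_OP bool(<) → 4 vs 4 = False
POP_JUMP_IF_FALSE → pop False; jump
LOAD_FAST x → push 78841
RETURN_VALUE → return 78841.

78841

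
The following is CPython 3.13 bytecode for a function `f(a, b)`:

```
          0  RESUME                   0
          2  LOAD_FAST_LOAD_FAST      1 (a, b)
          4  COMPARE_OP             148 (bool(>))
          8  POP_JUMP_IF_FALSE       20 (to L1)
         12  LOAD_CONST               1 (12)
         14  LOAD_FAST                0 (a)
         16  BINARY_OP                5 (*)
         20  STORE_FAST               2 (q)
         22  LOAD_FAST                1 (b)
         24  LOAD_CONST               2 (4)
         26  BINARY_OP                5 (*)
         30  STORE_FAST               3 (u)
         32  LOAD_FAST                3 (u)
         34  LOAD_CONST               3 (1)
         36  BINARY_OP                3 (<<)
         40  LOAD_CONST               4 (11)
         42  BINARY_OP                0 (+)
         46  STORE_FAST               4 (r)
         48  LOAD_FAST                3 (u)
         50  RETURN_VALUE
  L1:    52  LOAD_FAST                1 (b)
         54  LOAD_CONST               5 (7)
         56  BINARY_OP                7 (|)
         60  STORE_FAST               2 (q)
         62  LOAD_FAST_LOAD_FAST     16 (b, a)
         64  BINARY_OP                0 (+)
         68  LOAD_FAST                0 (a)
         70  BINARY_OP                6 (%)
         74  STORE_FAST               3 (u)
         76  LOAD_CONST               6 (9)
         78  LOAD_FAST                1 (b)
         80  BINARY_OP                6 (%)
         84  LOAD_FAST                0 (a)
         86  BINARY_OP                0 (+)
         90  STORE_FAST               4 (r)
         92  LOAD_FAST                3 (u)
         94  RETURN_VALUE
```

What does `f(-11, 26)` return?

-7

LOAD_FAST_LOAD_FAST a,b → push -11,26. Stack: [-11, 26]
COMPARE_OP bool(>) → -11 vs 26 = False. Stack: [False]
POP_JUMP_IF_FALSE → pop False; jump. Stack: []
LOAD_FAST b → push 26. Stack: [26]
LOAD_CONST → push 7. Stack: [26, 7]
BINARY_OP | → 26 | 7 = 31. Stack: [31]
STORE_FAST q → q=31. Stack: []
LOAD_FAST_LOAD_FAST b,a → push 26,-11. Stack: [26, -11]
BINARY_OP + → 26 + -11 = 15. Stack: [15]
LOAD_FAST a → push -11. Stack: [15, -11]
BINARY_OP % → 15 % -11 = -7. Stack: [-7]
STORE_FAST u → u=-7. Stack: []
LOAD_CONST → push 9. Stack: [9]
LOAD_FAST b → push 26. Stack: [9, 26]
BINARY_OP % → 9 % 26 = 9. Stack: [9]
LOAD_FAST a → push -11. Stack: [9, -11]
BINARY_OP + → 9 + -11 = -2. Stack: [-2]
STORE_FAST r → r=-2. Stack: []
LOAD_FAST u → push -7. Stack: [-7]
RETURN_VALUE → return -7.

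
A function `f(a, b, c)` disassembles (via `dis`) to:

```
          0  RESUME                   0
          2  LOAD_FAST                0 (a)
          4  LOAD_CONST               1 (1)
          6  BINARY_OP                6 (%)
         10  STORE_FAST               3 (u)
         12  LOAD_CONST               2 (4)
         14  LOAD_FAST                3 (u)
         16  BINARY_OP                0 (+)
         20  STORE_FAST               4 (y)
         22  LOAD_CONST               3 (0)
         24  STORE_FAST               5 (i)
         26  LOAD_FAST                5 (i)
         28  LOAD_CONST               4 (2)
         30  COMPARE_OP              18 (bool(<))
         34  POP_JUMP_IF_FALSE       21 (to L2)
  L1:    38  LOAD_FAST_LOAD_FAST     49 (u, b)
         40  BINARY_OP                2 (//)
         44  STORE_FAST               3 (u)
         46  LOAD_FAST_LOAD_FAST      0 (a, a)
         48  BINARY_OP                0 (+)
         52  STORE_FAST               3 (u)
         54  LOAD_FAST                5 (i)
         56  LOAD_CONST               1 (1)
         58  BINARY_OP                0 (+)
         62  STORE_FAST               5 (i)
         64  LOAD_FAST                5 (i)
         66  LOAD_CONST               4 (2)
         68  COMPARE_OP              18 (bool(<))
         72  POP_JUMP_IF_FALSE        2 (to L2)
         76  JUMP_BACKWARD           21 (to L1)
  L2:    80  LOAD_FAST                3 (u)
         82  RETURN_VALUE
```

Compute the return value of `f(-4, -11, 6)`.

LOAD_FAST a → push -4. Stack: [-4]
LOAD_CONST → push 1. Stack: [-4, 1]
BINARY_OP % → -4 % 1 = 0. Stack: [0]
STORE_FAST u → u=0. Stack: []
LOAD_CONST → push 4. Stack: [4]
LOAD_FAST u → push 0. Stack: [4, 0]
BINARY_OP + → 4 + 0 = 4. Stack: [4]
STORE_FAST y → y=4. Stack: []
LOAD_CONST → push 0. Stack: [0]
STORE_FAST i → i=0. Stack: []
LOAD_FAST i → push 0. Stack: [0]
LOAD_CONST → push 2. Stack: [0, 2]
COMPARE_OP bool(<) → 0 vs 2 = True. Stack: [True]
POP_JUMP_IF_FALSE → pop True; no jump. Stack: []
LOAD_FAST_LOAD_FAST u,b → push 0,-11. Stack: [0, -11]
BINARY_OP // → 0 // -11 = 0. Stack: [0]
STORE_FAST u → u=0. Stack: []
LOAD_FAST_LOAD_FAST a,a → push -4,-4. Stack: [-4, -4]
BINARY_OP + → -4 + -4 = -8. Stack: [-8]
STORE_FAST u → u=-8. Stack: []
LOAD_FAST i → push 0. Stack: [0]
LOAD_CONST → push 1. Stack: [0, 1]
BINARY_OP + → 0 + 1 = 1. Stack: [1]
STORE_FAST i → i=1. Stack: []
LOAD_FAST i → push 1. Stack: [1]
LOAD_CONST → push 2. Stack: [1, 2]
COMPARE_OP bool(<) → 1 vs 2 = True. Stack: [True]
POP_JUMP_IF_FALSE → pop True; no jump. Stack: []
LOAD_FAST_LOAD_FAST u,b → push -8,-11. Stack: [-8, -11]
BINARY_OP // → -8 // -11 = 0. Stack: [0]
STORE_FAST u → u=0. Stack: []
LOAD_FAST_LOAD_FAST a,a → push -4,-4. Stack: [-4, -4]
BINARY_OP + → -4 + -4 = -8. Stack: [-8]
STORE_FAST u → u=-8. Stack: []
LOAD_FAST i → push 1. Stack: [1]
LOAD_CONST → push 1. Stack: [1, 1]
BINARY_OP + → 1 + 1 = 2. Stack: [2]
STORE_FAST i → i=2. Stack: []
LOAD_FAST i → push 2. Stack: [2]
LOAD_CONST → push 2. Stack: [2, 2]
COMPARE_OP bool(<) → 2 vs 2 = False. Stack: [False]
POP_JUMP_IF_FALSE → pop False; jump. Stack: []
LOAD_FAST u → push -8. Stack: [-8]
RETURN_VALUE → return -8.

-8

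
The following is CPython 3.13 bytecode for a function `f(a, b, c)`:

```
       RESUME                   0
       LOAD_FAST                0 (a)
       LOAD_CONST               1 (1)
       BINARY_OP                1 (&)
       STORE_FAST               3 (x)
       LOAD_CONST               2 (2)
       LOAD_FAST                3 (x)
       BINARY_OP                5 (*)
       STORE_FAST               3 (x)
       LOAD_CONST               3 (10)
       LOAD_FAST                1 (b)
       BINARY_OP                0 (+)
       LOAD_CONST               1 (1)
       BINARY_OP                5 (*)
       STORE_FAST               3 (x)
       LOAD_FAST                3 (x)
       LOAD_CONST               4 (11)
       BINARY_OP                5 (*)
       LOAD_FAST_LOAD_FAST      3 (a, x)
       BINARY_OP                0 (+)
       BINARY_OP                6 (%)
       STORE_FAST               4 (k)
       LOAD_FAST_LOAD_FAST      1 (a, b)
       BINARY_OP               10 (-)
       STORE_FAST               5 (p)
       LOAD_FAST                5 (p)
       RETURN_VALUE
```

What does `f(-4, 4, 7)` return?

-8

LOAD_FAST a → push -4. Stack: [-4]
LOAD_CONST → push 1. Stack: [-4, 1]
BINARY_OP & → -4 & 1 = 0. Stack: [0]
STORE_FAST x → x=0. Stack: []
LOAD_CONST → push 2. Stack: [2]
LOAD_FAST x → push 0. Stack: [2, 0]
BINARY_OP * → 2 * 0 = 0. Stack: [0]
STORE_FAST x → x=0. Stack: []
LOAD_CONST → push 10. Stack: [10]
LOAD_FAST b → push 4. Stack: [10, 4]
BINARY_OP + → 10 + 4 = 14. Stack: [14]
LOAD_CONST → push 1. Stack: [14, 1]
BINARY_OP * → 14 * 1 = 14. Stack: [14]
STORE_FAST x → x=14. Stack: []
LOAD_FAST x → push 14. Stack: [14]
LOAD_CONST → push 11. Stack: [14, 11]
BINARY_OP * → 14 * 11 = 154. Stack: [154]
LOAD_FAST_LOAD_FAST a,x → push -4,14. Stack: [154, -4, 14]
BINARY_OP + → -4 + 14 = 10. Stack: [154, 10]
BINARY_OP % → 154 % 10 = 4. Stack: [4]
STORE_FAST k → k=4. Stack: []
LOAD_FAST_LOAD_FAST a,b → push -4,4. Stack: [-4, 4]
BINARY_OP - → -4 - 4 = -8. Stack: [-8]
STORE_FAST p → p=-8. Stack: []
LOAD_FAST p → push -8. Stack: [-8]
RETURN_VALUE → return -8.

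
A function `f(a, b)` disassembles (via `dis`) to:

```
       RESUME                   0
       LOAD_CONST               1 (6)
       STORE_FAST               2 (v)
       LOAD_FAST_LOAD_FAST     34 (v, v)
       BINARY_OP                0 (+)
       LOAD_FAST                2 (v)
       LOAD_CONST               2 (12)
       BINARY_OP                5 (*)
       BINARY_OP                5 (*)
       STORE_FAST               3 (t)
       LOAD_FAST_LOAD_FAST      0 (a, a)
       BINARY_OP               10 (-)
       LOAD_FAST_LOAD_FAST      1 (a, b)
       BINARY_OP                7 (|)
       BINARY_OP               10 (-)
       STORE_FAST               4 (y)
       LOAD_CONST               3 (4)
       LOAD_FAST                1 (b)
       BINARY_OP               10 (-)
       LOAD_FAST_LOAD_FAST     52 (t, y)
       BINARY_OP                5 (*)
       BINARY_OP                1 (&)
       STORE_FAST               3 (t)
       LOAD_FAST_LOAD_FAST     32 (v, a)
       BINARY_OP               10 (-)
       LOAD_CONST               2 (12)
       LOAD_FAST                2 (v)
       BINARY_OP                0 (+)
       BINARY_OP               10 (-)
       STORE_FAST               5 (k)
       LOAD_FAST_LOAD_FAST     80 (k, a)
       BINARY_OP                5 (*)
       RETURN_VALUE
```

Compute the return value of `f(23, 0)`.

-805

LOAD_CONST → push 6. Stack: [6]
STORE_FAST v → v=6. Stack: []
LOAD_FAST_LOAD_FAST v,v → push 6,6. Stack: [6, 6]
BINARY_OP + → 6 + 6 = 12. Stack: [12]
LOAD_FAST v → push 6. Stack: [12, 6]
LOAD_CONST → push 12. Stack: [12, 6, 12]
BINARY_OP * → 6 * 12 = 72. Stack: [12, 72]
BINARY_OP * → 12 * 72 = 864. Stack: [864]
STORE_FAST t → t=864. Stack: []
LOAD_FAST_LOAD_FAST a,a → push 23,23. Stack: [23, 23]
BINARY_OP - → 23 - 23 = 0. Stack: [0]
LOAD_FAST_LOAD_FAST a,b → push 23,0. Stack: [0, 23, 0]
BINARY_OP | → 23 | 0 = 23. Stack: [0, 23]
BINARY_OP - → 0 - 23 = -23. Stack: [-23]
STORE_FAST y → y=-23. Stack: []
LOAD_CONST → push 4. Stack: [4]
LOAD_FAST b → push 0. Stack: [4, 0]
BINARY_OP - → 4 - 0 = 4. Stack: [4]
LOAD_FAST_LOAD_FAST t,y → push 864,-23. Stack: [4, 864, -23]
BINARY_OP * → 864 * -23 = -19872. Stack: [4, -19872]
BINARY_OP & → 4 & -19872 = 0. Stack: [0]
STORE_FAST t → t=0. Stack: []
LOAD_FAST_LOAD_FAST v,a → push 6,23. Stack: [6, 23]
BINARY_OP - → 6 - 23 = -17. Stack: [-17]
LOAD_CONST → push 12. Stack: [-17, 12]
LOAD_FAST v → push 6. Stack: [-17, 12, 6]
BINARY_OP + → 12 + 6 = 18. Stack: [-17, 18]
BINARY_OP - → -17 - 18 = -35. Stack: [-35]
STORE_FAST k → k=-35. Stack: []
LOAD_FAST_LOAD_FAST k,a → push -35,23. Stack: [-35, 23]
BINARY_OP * → -35 * 23 = -805. Stack: [-805]
RETURN_VALUE → return -805.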